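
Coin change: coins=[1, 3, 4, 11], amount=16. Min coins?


dp[0]=0; dp[i]=1+min(dp[i-c] for c in coins)
...dp[11]=1, dp[12]=2, dp[13]=3, dp[14]=2, dp[15]=2, dp[16]=3
Minimum coins for 16 = 3


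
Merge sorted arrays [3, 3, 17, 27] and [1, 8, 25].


Compare heads, take smaller each step.
Merged: [1, 3, 3, 8, 17, 25, 27]


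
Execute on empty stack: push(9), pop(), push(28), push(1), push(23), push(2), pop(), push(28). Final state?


push(9) -> [9]
pop() returns 9 -> []
push(28) -> [28]
push(1) -> [28, 1]
push(23) -> [28, 1, 23]
push(2) -> [28, 1, 23, 2]
pop() returns 2 -> [28, 1, 23]
push(28) -> [28, 1, 23, 28]
Final stack (bottom to top): [28, 1, 23, 28]


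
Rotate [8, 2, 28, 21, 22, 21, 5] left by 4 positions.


Left rotate by 4: [22, 21, 5, 8, 2, 28, 21]


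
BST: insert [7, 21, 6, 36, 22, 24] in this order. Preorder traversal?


Root = 7; build tree by BST insertion.
Preorder traversal: [7, 6, 21, 36, 22, 24]


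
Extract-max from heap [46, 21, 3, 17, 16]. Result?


Max = 46
Replace root with last, heapify down
Resulting heap: [21, 17, 3, 16]


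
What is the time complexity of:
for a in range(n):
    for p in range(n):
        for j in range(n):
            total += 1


Per nesting level: O(n) * O(n) * O(n) = O(n^3)
Complexity: O(n^3)


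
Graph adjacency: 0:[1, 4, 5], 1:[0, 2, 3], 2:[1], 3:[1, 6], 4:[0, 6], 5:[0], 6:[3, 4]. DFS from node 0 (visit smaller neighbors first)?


DFS stack-based: start with [0]
Visit order: [0, 1, 2, 3, 6, 4, 5]


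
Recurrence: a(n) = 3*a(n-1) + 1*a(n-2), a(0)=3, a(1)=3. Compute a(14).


Build bottom-up:
...a(12)=1826283, a(13)=6031803, a(14)=3*6031803+1*1826283=19921692


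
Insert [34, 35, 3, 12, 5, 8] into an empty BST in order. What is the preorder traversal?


Root = 34; build tree by BST insertion.
Preorder traversal: [34, 3, 12, 5, 8, 35]


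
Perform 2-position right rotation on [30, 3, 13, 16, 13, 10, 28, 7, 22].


Right rotate by 2: [7, 22, 30, 3, 13, 16, 13, 10, 28]


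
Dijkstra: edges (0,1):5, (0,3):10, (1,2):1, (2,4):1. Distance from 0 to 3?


Dijkstra from 0:
Distances: {0: 0, 1: 5, 2: 6, 3: 10, 4: 7}
Shortest distance to 3 = 10, path = [0, 3]


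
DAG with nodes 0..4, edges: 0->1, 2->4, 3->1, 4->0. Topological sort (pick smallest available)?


Kahn's algorithm, process smallest node first
Order: [2, 3, 4, 0, 1]


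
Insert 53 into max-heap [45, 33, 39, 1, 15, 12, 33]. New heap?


Append 53: [45, 33, 39, 1, 15, 12, 33, 53]
Bubble up: swap idx 7(53) with idx 3(1); swap idx 3(53) with idx 1(33); swap idx 1(53) with idx 0(45)
Result: [53, 45, 39, 33, 15, 12, 33, 1]


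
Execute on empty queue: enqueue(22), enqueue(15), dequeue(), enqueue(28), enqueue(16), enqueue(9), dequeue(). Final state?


enqueue(22) -> [22]
enqueue(15) -> [22, 15]
dequeue() returns 22 -> [15]
enqueue(28) -> [15, 28]
enqueue(16) -> [15, 28, 16]
enqueue(9) -> [15, 28, 16, 9]
dequeue() returns 15 -> [28, 16, 9]
Final queue (front to back): [28, 16, 9]


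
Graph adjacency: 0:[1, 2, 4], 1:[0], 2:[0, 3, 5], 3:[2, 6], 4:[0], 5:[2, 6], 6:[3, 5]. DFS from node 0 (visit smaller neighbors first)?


DFS stack-based: start with [0]
Visit order: [0, 1, 2, 3, 6, 5, 4]


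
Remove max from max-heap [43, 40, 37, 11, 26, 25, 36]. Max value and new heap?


Max = 43
Replace root with last, heapify down
Resulting heap: [40, 36, 37, 11, 26, 25]


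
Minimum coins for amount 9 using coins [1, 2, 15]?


dp[0]=0; dp[i]=1+min(dp[i-c] for c in coins)
...dp[4]=2, dp[5]=3, dp[6]=3, dp[7]=4, dp[8]=4, dp[9]=5
Minimum coins for 9 = 5


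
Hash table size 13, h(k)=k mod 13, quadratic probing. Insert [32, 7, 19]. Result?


Insertions: 32->slot 6; 7->slot 7; 19->slot 10
Table: [None, None, None, None, None, None, 32, 7, None, None, 19, None, None]


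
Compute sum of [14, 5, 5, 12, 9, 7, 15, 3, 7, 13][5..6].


Prefix sums: [0, 14, 19, 24, 36, 45, 52, 67, 70, 77, 90]
Sum[5..6] = prefix[7] - prefix[5] = 67 - 45 = 22


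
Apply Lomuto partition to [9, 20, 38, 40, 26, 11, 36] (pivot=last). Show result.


Elements <= 36 go left of pivot.
Result: [9, 20, 26, 11, 36, 40, 38], pivot at index 4


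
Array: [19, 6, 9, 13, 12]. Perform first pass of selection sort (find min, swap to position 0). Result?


After one pass: [6, 19, 9, 13, 12]


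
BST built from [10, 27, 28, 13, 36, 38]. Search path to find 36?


BST root = 10
Search for 36: compare at each node
Path: [10, 27, 28, 36]


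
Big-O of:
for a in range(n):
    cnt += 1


Per nesting level: O(n) = O(n)
Complexity: O(n)


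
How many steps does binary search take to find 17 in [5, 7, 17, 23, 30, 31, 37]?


Search for 17:
[0,6] mid=3 arr[3]=23
[0,2] mid=1 arr[1]=7
[2,2] mid=2 arr[2]=17
Total: 3 comparisons


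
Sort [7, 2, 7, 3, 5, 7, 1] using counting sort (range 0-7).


Count array: [0, 1, 1, 1, 0, 1, 0, 3]
Reconstruct: [1, 2, 3, 5, 7, 7, 7]


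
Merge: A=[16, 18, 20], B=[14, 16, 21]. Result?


Compare heads, take smaller each step.
Merged: [14, 16, 16, 18, 20, 21]


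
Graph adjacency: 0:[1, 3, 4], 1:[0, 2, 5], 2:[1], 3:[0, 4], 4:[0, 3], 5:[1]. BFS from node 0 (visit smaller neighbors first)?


BFS queue: start with [0]
Visit order: [0, 1, 3, 4, 2, 5]


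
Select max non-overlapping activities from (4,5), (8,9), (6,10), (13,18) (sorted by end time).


Greedy: pick earliest-ending, then skip overlaps.
Selected (3 activities): [(4, 5), (8, 9), (13, 18)]


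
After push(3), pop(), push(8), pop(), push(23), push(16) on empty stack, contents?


push(3) -> [3]
pop() returns 3 -> []
push(8) -> [8]
pop() returns 8 -> []
push(23) -> [23]
push(16) -> [23, 16]
Final stack (bottom to top): [23, 16]


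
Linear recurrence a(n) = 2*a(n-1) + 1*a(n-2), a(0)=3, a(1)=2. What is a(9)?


Build bottom-up:
...a(7)=548, a(8)=1323, a(9)=2*1323+1*548=3194


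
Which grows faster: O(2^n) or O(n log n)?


linearithmic grows slower than exponential
O(n log n) is asymptotically smaller; O(2^n) grows faster


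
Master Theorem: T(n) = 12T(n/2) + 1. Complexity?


a=12, b=2, c=0. log_2(12)=3.585 > c=0. Case 1: O(n^log_b(a)) = O(n^3.585)
Complexity: O(n^3.585)


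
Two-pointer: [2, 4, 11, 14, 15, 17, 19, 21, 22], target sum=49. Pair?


Two pointers: lo=0, hi=8
No pair sums to 49


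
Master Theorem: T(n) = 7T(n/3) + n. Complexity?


a=7, b=3, c=1. log_3(7)=1.771 > c=1. Case 1: O(n^log_b(a)) = O(n^1.771)
Complexity: O(n^1.771)


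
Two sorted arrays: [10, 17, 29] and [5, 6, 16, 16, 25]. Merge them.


Compare heads, take smaller each step.
Merged: [5, 6, 10, 16, 16, 17, 25, 29]


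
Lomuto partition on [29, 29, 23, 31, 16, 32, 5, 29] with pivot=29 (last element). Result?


Elements <= 29 go left of pivot.
Result: [29, 29, 23, 16, 5, 29, 31, 32], pivot at index 5


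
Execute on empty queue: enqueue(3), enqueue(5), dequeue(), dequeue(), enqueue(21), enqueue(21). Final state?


enqueue(3) -> [3]
enqueue(5) -> [3, 5]
dequeue() returns 3 -> [5]
dequeue() returns 5 -> []
enqueue(21) -> [21]
enqueue(21) -> [21, 21]
Final queue (front to back): [21, 21]


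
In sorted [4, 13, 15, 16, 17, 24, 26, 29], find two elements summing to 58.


Two pointers: lo=0, hi=7
No pair sums to 58


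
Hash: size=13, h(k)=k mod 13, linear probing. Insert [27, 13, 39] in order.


Insertions: 27->slot 1; 13->slot 0; 39->slot 2
Table: [13, 27, 39, None, None, None, None, None, None, None, None, None, None]


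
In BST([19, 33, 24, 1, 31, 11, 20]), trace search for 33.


BST root = 19
Search for 33: compare at each node
Path: [19, 33]


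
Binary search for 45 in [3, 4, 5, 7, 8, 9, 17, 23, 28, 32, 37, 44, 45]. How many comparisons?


Search for 45:
[0,12] mid=6 arr[6]=17
[7,12] mid=9 arr[9]=32
[10,12] mid=11 arr[11]=44
[12,12] mid=12 arr[12]=45
Total: 4 comparisons


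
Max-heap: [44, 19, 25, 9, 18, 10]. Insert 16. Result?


Append 16: [44, 19, 25, 9, 18, 10, 16]
Bubble up: no swaps needed
Result: [44, 19, 25, 9, 18, 10, 16]


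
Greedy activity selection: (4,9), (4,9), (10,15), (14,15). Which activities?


Greedy: pick earliest-ending, then skip overlaps.
Selected (2 activities): [(4, 9), (10, 15)]


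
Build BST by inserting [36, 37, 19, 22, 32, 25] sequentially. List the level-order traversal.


Root = 36; build tree by BST insertion.
Level-Order traversal: [36, 19, 37, 22, 32, 25]


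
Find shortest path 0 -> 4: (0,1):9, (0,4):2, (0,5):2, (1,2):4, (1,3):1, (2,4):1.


Dijkstra from 0:
Distances: {0: 0, 1: 7, 2: 3, 3: 8, 4: 2, 5: 2}
Shortest distance to 4 = 2, path = [0, 4]


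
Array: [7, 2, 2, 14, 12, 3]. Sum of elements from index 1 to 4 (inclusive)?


Prefix sums: [0, 7, 9, 11, 25, 37, 40]
Sum[1..4] = prefix[5] - prefix[1] = 37 - 7 = 30


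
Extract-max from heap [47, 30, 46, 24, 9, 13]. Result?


Max = 47
Replace root with last, heapify down
Resulting heap: [46, 30, 13, 24, 9]


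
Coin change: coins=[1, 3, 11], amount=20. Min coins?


dp[0]=0; dp[i]=1+min(dp[i-c] for c in coins)
...dp[15]=3, dp[16]=4, dp[17]=3, dp[18]=4, dp[19]=5, dp[20]=4
Minimum coins for 20 = 4


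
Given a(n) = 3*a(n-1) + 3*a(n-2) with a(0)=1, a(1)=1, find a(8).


Build bottom-up:
...a(6)=1161, a(7)=4401, a(8)=3*4401+3*1161=16686


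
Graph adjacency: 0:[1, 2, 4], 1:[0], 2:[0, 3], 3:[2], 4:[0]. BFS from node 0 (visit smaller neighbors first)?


BFS queue: start with [0]
Visit order: [0, 1, 2, 4, 3]


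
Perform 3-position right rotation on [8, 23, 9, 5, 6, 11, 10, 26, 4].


Right rotate by 3: [10, 26, 4, 8, 23, 9, 5, 6, 11]


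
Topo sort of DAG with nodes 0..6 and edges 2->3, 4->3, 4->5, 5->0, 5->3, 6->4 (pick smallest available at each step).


Kahn's algorithm, process smallest node first
Order: [1, 2, 6, 4, 5, 0, 3]


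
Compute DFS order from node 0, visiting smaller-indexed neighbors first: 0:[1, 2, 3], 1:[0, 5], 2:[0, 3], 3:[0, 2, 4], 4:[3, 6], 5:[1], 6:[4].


DFS stack-based: start with [0]
Visit order: [0, 1, 5, 2, 3, 4, 6]


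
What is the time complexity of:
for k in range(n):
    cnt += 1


Per nesting level: O(n) = O(n)
Complexity: O(n)


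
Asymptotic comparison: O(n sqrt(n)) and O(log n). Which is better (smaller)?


logarithmic grows slower than n^1.5
O(log n) is asymptotically smaller; O(n sqrt(n)) grows faster


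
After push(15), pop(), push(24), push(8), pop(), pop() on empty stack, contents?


push(15) -> [15]
pop() returns 15 -> []
push(24) -> [24]
push(8) -> [24, 8]
pop() returns 8 -> [24]
pop() returns 24 -> []
Final stack (bottom to top): []


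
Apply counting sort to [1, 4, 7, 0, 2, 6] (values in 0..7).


Count array: [1, 1, 1, 0, 1, 0, 1, 1]
Reconstruct: [0, 1, 2, 4, 6, 7]


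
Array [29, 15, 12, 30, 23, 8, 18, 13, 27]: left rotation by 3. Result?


Left rotate by 3: [30, 23, 8, 18, 13, 27, 29, 15, 12]


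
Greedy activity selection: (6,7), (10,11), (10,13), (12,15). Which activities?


Greedy: pick earliest-ending, then skip overlaps.
Selected (3 activities): [(6, 7), (10, 11), (12, 15)]


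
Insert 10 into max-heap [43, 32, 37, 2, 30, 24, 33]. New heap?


Append 10: [43, 32, 37, 2, 30, 24, 33, 10]
Bubble up: swap idx 7(10) with idx 3(2)
Result: [43, 32, 37, 10, 30, 24, 33, 2]


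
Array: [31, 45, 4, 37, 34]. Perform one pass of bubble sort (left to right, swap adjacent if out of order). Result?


After one pass: [31, 4, 37, 34, 45]


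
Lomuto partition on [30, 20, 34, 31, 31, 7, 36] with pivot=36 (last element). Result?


Elements <= 36 go left of pivot.
Result: [30, 20, 34, 31, 31, 7, 36], pivot at index 6


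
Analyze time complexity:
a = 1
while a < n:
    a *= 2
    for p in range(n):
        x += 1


Per nesting level: O(log n) * O(n) = O(n log n)
Complexity: O(n log n)


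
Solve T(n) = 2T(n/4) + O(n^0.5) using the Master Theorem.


a=2, b=4, c=0.5. log_4(2)=0.5 = c=0.5. Case 2: O(n^c log n) = O(sqrt(n) log n)
Complexity: O(sqrt(n) log n)


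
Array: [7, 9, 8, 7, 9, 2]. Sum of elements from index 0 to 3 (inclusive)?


Prefix sums: [0, 7, 16, 24, 31, 40, 42]
Sum[0..3] = prefix[4] - prefix[0] = 31 - 0 = 31


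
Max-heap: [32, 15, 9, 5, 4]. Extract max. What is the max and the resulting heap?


Max = 32
Replace root with last, heapify down
Resulting heap: [15, 5, 9, 4]


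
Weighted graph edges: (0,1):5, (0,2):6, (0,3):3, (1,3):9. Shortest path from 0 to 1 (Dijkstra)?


Dijkstra from 0:
Distances: {0: 0, 1: 5, 2: 6, 3: 3}
Shortest distance to 1 = 5, path = [0, 1]


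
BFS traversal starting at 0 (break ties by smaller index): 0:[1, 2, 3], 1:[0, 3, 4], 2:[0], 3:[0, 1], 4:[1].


BFS queue: start with [0]
Visit order: [0, 1, 2, 3, 4]


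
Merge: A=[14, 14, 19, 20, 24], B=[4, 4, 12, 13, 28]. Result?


Compare heads, take smaller each step.
Merged: [4, 4, 12, 13, 14, 14, 19, 20, 24, 28]


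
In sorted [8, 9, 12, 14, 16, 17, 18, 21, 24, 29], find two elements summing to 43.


Two pointers: lo=0, hi=9
Found pair: (14, 29) summing to 43


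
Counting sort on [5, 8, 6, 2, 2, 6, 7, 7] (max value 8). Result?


Count array: [0, 0, 2, 0, 0, 1, 2, 2, 1]
Reconstruct: [2, 2, 5, 6, 6, 7, 7, 8]


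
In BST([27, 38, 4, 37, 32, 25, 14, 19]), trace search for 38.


BST root = 27
Search for 38: compare at each node
Path: [27, 38]


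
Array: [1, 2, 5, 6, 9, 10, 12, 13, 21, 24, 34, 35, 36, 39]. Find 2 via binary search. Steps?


Search for 2:
[0,13] mid=6 arr[6]=12
[0,5] mid=2 arr[2]=5
[0,1] mid=0 arr[0]=1
[1,1] mid=1 arr[1]=2
Total: 4 comparisons


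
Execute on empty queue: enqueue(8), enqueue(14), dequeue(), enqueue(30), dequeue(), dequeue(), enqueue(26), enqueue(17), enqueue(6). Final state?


enqueue(8) -> [8]
enqueue(14) -> [8, 14]
dequeue() returns 8 -> [14]
enqueue(30) -> [14, 30]
dequeue() returns 14 -> [30]
dequeue() returns 30 -> []
enqueue(26) -> [26]
enqueue(17) -> [26, 17]
enqueue(6) -> [26, 17, 6]
Final queue (front to back): [26, 17, 6]


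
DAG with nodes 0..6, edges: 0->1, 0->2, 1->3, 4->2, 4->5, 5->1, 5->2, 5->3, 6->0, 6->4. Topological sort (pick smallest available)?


Kahn's algorithm, process smallest node first
Order: [6, 0, 4, 5, 1, 2, 3]


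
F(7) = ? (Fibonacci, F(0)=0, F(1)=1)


F(n)=F(n-1)+F(n-2)
...F(5)=5, F(6)=8, F(7)=13


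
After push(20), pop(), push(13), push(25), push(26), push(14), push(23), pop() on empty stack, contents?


push(20) -> [20]
pop() returns 20 -> []
push(13) -> [13]
push(25) -> [13, 25]
push(26) -> [13, 25, 26]
push(14) -> [13, 25, 26, 14]
push(23) -> [13, 25, 26, 14, 23]
pop() returns 23 -> [13, 25, 26, 14]
Final stack (bottom to top): [13, 25, 26, 14]


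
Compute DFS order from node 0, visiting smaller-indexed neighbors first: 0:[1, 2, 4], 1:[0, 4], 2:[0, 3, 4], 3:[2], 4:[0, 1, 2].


DFS stack-based: start with [0]
Visit order: [0, 1, 4, 2, 3]


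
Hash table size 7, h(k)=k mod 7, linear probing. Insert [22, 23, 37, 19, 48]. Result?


Insertions: 22->slot 1; 23->slot 2; 37->slot 3; 19->slot 5; 48->slot 6
Table: [None, 22, 23, 37, None, 19, 48]


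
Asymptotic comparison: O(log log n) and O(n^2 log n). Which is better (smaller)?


double-logarithmic grows slower than n^2 log n
O(log log n) is asymptotically smaller; O(n^2 log n) grows faster


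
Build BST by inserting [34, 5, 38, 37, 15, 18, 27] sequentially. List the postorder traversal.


Root = 34; build tree by BST insertion.
Postorder traversal: [27, 18, 15, 5, 37, 38, 34]


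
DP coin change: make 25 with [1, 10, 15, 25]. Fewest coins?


dp[0]=0; dp[i]=1+min(dp[i-c] for c in coins)
...dp[20]=2, dp[21]=3, dp[22]=4, dp[23]=5, dp[24]=6, dp[25]=1
Minimum coins for 25 = 1


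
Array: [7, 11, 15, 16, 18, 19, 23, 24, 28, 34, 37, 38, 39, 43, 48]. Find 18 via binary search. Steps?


Search for 18:
[0,14] mid=7 arr[7]=24
[0,6] mid=3 arr[3]=16
[4,6] mid=5 arr[5]=19
[4,4] mid=4 arr[4]=18
Total: 4 comparisons


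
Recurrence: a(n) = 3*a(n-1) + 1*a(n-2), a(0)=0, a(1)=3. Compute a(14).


Build bottom-up:
...a(12)=1401840, a(13)=4629963, a(14)=3*4629963+1*1401840=15291729


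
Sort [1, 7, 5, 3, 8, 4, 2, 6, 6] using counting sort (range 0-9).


Count array: [0, 1, 1, 1, 1, 1, 2, 1, 1, 0]
Reconstruct: [1, 2, 3, 4, 5, 6, 6, 7, 8]


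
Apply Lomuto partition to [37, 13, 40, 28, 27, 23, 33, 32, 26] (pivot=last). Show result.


Elements <= 26 go left of pivot.
Result: [13, 23, 26, 28, 27, 37, 33, 32, 40], pivot at index 2


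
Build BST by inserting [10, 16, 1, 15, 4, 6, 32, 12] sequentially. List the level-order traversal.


Root = 10; build tree by BST insertion.
Level-Order traversal: [10, 1, 16, 4, 15, 32, 6, 12]


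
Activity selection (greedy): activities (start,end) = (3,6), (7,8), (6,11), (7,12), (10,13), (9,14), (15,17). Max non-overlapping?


Greedy: pick earliest-ending, then skip overlaps.
Selected (4 activities): [(3, 6), (7, 8), (10, 13), (15, 17)]


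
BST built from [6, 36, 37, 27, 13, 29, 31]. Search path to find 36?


BST root = 6
Search for 36: compare at each node
Path: [6, 36]


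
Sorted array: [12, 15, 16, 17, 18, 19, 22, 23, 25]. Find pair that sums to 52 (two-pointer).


Two pointers: lo=0, hi=8
No pair sums to 52


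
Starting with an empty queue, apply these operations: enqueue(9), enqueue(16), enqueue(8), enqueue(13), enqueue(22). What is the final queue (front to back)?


enqueue(9) -> [9]
enqueue(16) -> [9, 16]
enqueue(8) -> [9, 16, 8]
enqueue(13) -> [9, 16, 8, 13]
enqueue(22) -> [9, 16, 8, 13, 22]
Final queue (front to back): [9, 16, 8, 13, 22]


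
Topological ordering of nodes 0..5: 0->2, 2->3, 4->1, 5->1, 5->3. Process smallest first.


Kahn's algorithm, process smallest node first
Order: [0, 2, 4, 5, 1, 3]


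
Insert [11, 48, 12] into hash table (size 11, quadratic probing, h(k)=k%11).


Insertions: 11->slot 0; 48->slot 4; 12->slot 1
Table: [11, 12, None, None, 48, None, None, None, None, None, None]


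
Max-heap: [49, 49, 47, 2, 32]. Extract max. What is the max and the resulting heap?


Max = 49
Replace root with last, heapify down
Resulting heap: [49, 32, 47, 2]


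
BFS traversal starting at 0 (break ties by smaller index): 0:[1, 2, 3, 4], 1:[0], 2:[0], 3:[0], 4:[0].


BFS queue: start with [0]
Visit order: [0, 1, 2, 3, 4]


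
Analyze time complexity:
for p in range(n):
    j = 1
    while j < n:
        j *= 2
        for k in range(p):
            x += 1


Per nesting level: O(n) * O(log n) * O(n) [triangular over p] = O(n^2 log n)
Complexity: O(n^2 log n)


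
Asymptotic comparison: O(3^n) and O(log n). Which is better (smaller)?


logarithmic grows slower than exponential (base 3)
O(log n) is asymptotically smaller; O(3^n) grows faster


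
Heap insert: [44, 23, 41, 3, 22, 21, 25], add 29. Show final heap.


Append 29: [44, 23, 41, 3, 22, 21, 25, 29]
Bubble up: swap idx 7(29) with idx 3(3); swap idx 3(29) with idx 1(23)
Result: [44, 29, 41, 23, 22, 21, 25, 3]


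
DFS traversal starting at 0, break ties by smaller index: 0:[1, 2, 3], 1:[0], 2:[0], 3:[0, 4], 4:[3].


DFS stack-based: start with [0]
Visit order: [0, 1, 2, 3, 4]


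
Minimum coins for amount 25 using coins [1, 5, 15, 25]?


dp[0]=0; dp[i]=1+min(dp[i-c] for c in coins)
...dp[20]=2, dp[21]=3, dp[22]=4, dp[23]=5, dp[24]=6, dp[25]=1
Minimum coins for 25 = 1


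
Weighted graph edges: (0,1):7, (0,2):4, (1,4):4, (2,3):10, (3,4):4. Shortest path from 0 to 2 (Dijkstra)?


Dijkstra from 0:
Distances: {0: 0, 1: 7, 2: 4, 3: 14, 4: 11}
Shortest distance to 2 = 4, path = [0, 2]


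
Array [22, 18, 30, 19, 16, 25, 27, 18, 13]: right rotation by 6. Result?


Right rotate by 6: [19, 16, 25, 27, 18, 13, 22, 18, 30]


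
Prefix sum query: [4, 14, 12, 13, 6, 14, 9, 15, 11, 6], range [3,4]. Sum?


Prefix sums: [0, 4, 18, 30, 43, 49, 63, 72, 87, 98, 104]
Sum[3..4] = prefix[5] - prefix[3] = 49 - 30 = 19


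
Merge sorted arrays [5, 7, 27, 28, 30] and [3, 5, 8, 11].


Compare heads, take smaller each step.
Merged: [3, 5, 5, 7, 8, 11, 27, 28, 30]


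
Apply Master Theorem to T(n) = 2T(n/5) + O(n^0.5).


a=2, b=5, c=0.5. log_5(2)=0.431 < c=0.5. Case 3: O(n^c) = O(sqrt(n))
Complexity: O(sqrt(n))


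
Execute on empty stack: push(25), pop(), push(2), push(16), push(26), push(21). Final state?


push(25) -> [25]
pop() returns 25 -> []
push(2) -> [2]
push(16) -> [2, 16]
push(26) -> [2, 16, 26]
push(21) -> [2, 16, 26, 21]
Final stack (bottom to top): [2, 16, 26, 21]


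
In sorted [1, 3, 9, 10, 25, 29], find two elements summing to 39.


Two pointers: lo=0, hi=5
Found pair: (10, 29) summing to 39


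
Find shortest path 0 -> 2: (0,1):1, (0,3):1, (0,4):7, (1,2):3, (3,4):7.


Dijkstra from 0:
Distances: {0: 0, 1: 1, 2: 4, 3: 1, 4: 7}
Shortest distance to 2 = 4, path = [0, 1, 2]


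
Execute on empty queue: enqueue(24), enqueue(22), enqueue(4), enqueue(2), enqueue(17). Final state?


enqueue(24) -> [24]
enqueue(22) -> [24, 22]
enqueue(4) -> [24, 22, 4]
enqueue(2) -> [24, 22, 4, 2]
enqueue(17) -> [24, 22, 4, 2, 17]
Final queue (front to back): [24, 22, 4, 2, 17]


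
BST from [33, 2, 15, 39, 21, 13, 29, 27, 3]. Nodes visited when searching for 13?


BST root = 33
Search for 13: compare at each node
Path: [33, 2, 15, 13]


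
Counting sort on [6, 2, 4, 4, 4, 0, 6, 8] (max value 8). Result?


Count array: [1, 0, 1, 0, 3, 0, 2, 0, 1]
Reconstruct: [0, 2, 4, 4, 4, 6, 6, 8]


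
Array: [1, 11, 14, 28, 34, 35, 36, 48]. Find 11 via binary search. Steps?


Search for 11:
[0,7] mid=3 arr[3]=28
[0,2] mid=1 arr[1]=11
Total: 2 comparisons


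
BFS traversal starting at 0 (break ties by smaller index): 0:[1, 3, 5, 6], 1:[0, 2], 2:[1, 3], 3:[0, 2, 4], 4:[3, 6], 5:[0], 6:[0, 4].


BFS queue: start with [0]
Visit order: [0, 1, 3, 5, 6, 2, 4]


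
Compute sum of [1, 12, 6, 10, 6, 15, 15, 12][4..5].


Prefix sums: [0, 1, 13, 19, 29, 35, 50, 65, 77]
Sum[4..5] = prefix[6] - prefix[4] = 50 - 29 = 21


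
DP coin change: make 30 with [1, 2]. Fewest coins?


dp[0]=0; dp[i]=1+min(dp[i-c] for c in coins)
...dp[25]=13, dp[26]=13, dp[27]=14, dp[28]=14, dp[29]=15, dp[30]=15
Minimum coins for 30 = 15


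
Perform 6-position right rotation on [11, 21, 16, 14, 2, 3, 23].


Right rotate by 6: [21, 16, 14, 2, 3, 23, 11]


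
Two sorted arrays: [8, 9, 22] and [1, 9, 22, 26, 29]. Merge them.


Compare heads, take smaller each step.
Merged: [1, 8, 9, 9, 22, 22, 26, 29]


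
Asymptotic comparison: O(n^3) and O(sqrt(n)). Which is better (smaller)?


sublinear grows slower than cubic
O(sqrt(n)) is asymptotically smaller; O(n^3) grows faster


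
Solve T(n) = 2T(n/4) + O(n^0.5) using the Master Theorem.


a=2, b=4, c=0.5. log_4(2)=0.5 = c=0.5. Case 2: O(n^c log n) = O(sqrt(n) log n)
Complexity: O(sqrt(n) log n)


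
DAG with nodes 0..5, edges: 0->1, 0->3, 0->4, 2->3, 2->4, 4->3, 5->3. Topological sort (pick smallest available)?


Kahn's algorithm, process smallest node first
Order: [0, 1, 2, 4, 5, 3]


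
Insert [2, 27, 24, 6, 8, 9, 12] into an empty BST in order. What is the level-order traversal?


Root = 2; build tree by BST insertion.
Level-Order traversal: [2, 27, 24, 6, 8, 9, 12]


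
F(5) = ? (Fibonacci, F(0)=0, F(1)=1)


F(n)=F(n-1)+F(n-2)
...F(3)=2, F(4)=3, F(5)=5


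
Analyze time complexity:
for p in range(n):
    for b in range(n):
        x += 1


Per nesting level: O(n) * O(n) = O(n^2)
Complexity: O(n^2)


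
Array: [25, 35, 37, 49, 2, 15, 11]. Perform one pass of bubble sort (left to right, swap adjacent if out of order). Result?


After one pass: [25, 35, 37, 2, 15, 11, 49]


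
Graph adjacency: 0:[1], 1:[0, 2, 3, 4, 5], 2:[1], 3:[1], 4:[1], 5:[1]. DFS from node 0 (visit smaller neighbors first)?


DFS stack-based: start with [0]
Visit order: [0, 1, 2, 3, 4, 5]


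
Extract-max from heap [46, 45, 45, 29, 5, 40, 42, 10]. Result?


Max = 46
Replace root with last, heapify down
Resulting heap: [45, 29, 45, 10, 5, 40, 42]


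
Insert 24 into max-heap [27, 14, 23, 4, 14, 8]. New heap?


Append 24: [27, 14, 23, 4, 14, 8, 24]
Bubble up: swap idx 6(24) with idx 2(23)
Result: [27, 14, 24, 4, 14, 8, 23]


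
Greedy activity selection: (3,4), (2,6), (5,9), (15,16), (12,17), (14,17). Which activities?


Greedy: pick earliest-ending, then skip overlaps.
Selected (3 activities): [(3, 4), (5, 9), (15, 16)]


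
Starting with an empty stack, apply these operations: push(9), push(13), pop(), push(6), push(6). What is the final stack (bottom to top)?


push(9) -> [9]
push(13) -> [9, 13]
pop() returns 13 -> [9]
push(6) -> [9, 6]
push(6) -> [9, 6, 6]
Final stack (bottom to top): [9, 6, 6]


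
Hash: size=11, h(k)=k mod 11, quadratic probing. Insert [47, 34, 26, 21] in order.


Insertions: 47->slot 3; 34->slot 1; 26->slot 4; 21->slot 10
Table: [None, 34, None, 47, 26, None, None, None, None, None, 21]


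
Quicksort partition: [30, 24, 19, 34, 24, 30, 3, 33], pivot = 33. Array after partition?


Elements <= 33 go left of pivot.
Result: [30, 24, 19, 24, 30, 3, 33, 34], pivot at index 6


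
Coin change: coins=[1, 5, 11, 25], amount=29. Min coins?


dp[0]=0; dp[i]=1+min(dp[i-c] for c in coins)
...dp[24]=4, dp[25]=1, dp[26]=2, dp[27]=3, dp[28]=4, dp[29]=5
Minimum coins for 29 = 5


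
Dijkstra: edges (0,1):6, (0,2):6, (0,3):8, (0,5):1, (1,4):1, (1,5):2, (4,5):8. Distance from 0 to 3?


Dijkstra from 0:
Distances: {0: 0, 1: 3, 2: 6, 3: 8, 4: 4, 5: 1}
Shortest distance to 3 = 8, path = [0, 3]


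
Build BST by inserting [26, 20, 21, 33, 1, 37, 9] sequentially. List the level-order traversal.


Root = 26; build tree by BST insertion.
Level-Order traversal: [26, 20, 33, 1, 21, 37, 9]


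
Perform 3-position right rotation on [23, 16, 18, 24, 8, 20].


Right rotate by 3: [24, 8, 20, 23, 16, 18]


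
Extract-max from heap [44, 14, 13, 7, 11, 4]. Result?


Max = 44
Replace root with last, heapify down
Resulting heap: [14, 11, 13, 7, 4]


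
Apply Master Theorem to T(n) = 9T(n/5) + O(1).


a=9, b=5, c=0. log_5(9)=1.365 > c=0. Case 1: O(n^log_b(a)) = O(n^1.365)
Complexity: O(n^1.365)


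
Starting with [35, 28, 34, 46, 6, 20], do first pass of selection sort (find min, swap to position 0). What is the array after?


After one pass: [6, 28, 34, 46, 35, 20]


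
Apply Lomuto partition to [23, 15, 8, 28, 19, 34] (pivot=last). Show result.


Elements <= 34 go left of pivot.
Result: [23, 15, 8, 28, 19, 34], pivot at index 5


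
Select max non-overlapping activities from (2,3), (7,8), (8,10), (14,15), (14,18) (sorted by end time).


Greedy: pick earliest-ending, then skip overlaps.
Selected (4 activities): [(2, 3), (7, 8), (8, 10), (14, 15)]


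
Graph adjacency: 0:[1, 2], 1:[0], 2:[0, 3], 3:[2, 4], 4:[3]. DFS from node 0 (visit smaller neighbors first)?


DFS stack-based: start with [0]
Visit order: [0, 1, 2, 3, 4]


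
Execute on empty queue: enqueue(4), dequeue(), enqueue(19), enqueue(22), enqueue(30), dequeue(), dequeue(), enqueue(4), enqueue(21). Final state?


enqueue(4) -> [4]
dequeue() returns 4 -> []
enqueue(19) -> [19]
enqueue(22) -> [19, 22]
enqueue(30) -> [19, 22, 30]
dequeue() returns 19 -> [22, 30]
dequeue() returns 22 -> [30]
enqueue(4) -> [30, 4]
enqueue(21) -> [30, 4, 21]
Final queue (front to back): [30, 4, 21]


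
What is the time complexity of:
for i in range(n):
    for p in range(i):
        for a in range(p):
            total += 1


Per nesting level: O(n) * O(n) [triangular over i] * O(n) [triangular over p] = O(n^3)
Complexity: O(n^3)


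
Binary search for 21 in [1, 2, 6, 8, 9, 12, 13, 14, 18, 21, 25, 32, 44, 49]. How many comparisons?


Search for 21:
[0,13] mid=6 arr[6]=13
[7,13] mid=10 arr[10]=25
[7,9] mid=8 arr[8]=18
[9,9] mid=9 arr[9]=21
Total: 4 comparisons


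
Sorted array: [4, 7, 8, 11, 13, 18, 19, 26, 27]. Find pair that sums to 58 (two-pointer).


Two pointers: lo=0, hi=8
No pair sums to 58


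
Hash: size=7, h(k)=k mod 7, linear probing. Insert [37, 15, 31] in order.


Insertions: 37->slot 2; 15->slot 1; 31->slot 3
Table: [None, 15, 37, 31, None, None, None]


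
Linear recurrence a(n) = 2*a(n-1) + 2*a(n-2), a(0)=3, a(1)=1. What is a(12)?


Build bottom-up:
...a(10)=21376, a(11)=58400, a(12)=2*58400+2*21376=159552


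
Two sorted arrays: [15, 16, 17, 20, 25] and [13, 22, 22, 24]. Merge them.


Compare heads, take smaller each step.
Merged: [13, 15, 16, 17, 20, 22, 22, 24, 25]


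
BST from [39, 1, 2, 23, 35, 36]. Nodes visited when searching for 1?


BST root = 39
Search for 1: compare at each node
Path: [39, 1]


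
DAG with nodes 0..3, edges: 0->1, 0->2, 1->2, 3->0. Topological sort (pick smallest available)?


Kahn's algorithm, process smallest node first
Order: [3, 0, 1, 2]


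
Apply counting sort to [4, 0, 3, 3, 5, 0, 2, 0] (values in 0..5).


Count array: [3, 0, 1, 2, 1, 1]
Reconstruct: [0, 0, 0, 2, 3, 3, 4, 5]


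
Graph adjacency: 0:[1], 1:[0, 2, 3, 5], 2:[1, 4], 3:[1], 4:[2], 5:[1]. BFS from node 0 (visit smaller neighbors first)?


BFS queue: start with [0]
Visit order: [0, 1, 2, 3, 5, 4]


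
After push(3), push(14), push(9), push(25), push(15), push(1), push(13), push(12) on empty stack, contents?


push(3) -> [3]
push(14) -> [3, 14]
push(9) -> [3, 14, 9]
push(25) -> [3, 14, 9, 25]
push(15) -> [3, 14, 9, 25, 15]
push(1) -> [3, 14, 9, 25, 15, 1]
push(13) -> [3, 14, 9, 25, 15, 1, 13]
push(12) -> [3, 14, 9, 25, 15, 1, 13, 12]
Final stack (bottom to top): [3, 14, 9, 25, 15, 1, 13, 12]


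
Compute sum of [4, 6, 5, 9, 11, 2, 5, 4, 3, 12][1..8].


Prefix sums: [0, 4, 10, 15, 24, 35, 37, 42, 46, 49, 61]
Sum[1..8] = prefix[9] - prefix[1] = 49 - 4 = 45


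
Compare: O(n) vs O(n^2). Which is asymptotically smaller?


linear grows slower than quadratic
O(n) is asymptotically smaller; O(n^2) grows faster


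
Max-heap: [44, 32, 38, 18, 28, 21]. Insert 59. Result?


Append 59: [44, 32, 38, 18, 28, 21, 59]
Bubble up: swap idx 6(59) with idx 2(38); swap idx 2(59) with idx 0(44)
Result: [59, 32, 44, 18, 28, 21, 38]


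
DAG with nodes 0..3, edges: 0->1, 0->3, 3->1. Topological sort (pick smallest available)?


Kahn's algorithm, process smallest node first
Order: [0, 2, 3, 1]


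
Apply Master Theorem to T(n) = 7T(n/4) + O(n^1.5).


a=7, b=4, c=1.5. log_4(7)=1.404 < c=1.5. Case 3: O(n^c) = O(n^1.500)
Complexity: O(n^1.500)


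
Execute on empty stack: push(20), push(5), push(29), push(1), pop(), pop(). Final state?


push(20) -> [20]
push(5) -> [20, 5]
push(29) -> [20, 5, 29]
push(1) -> [20, 5, 29, 1]
pop() returns 1 -> [20, 5, 29]
pop() returns 29 -> [20, 5]
Final stack (bottom to top): [20, 5]


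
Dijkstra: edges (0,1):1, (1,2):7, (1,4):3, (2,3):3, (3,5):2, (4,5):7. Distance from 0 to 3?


Dijkstra from 0:
Distances: {0: 0, 1: 1, 2: 8, 3: 11, 4: 4, 5: 11}
Shortest distance to 3 = 11, path = [0, 1, 2, 3]


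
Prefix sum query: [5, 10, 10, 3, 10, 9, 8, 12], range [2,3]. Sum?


Prefix sums: [0, 5, 15, 25, 28, 38, 47, 55, 67]
Sum[2..3] = prefix[4] - prefix[2] = 28 - 15 = 13


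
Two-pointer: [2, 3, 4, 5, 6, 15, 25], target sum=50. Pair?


Two pointers: lo=0, hi=6
No pair sums to 50


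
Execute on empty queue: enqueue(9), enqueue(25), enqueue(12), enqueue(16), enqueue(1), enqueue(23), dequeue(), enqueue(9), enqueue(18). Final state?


enqueue(9) -> [9]
enqueue(25) -> [9, 25]
enqueue(12) -> [9, 25, 12]
enqueue(16) -> [9, 25, 12, 16]
enqueue(1) -> [9, 25, 12, 16, 1]
enqueue(23) -> [9, 25, 12, 16, 1, 23]
dequeue() returns 9 -> [25, 12, 16, 1, 23]
enqueue(9) -> [25, 12, 16, 1, 23, 9]
enqueue(18) -> [25, 12, 16, 1, 23, 9, 18]
Final queue (front to back): [25, 12, 16, 1, 23, 9, 18]


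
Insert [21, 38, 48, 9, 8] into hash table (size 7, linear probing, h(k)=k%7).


Insertions: 21->slot 0; 38->slot 3; 48->slot 6; 9->slot 2; 8->slot 1
Table: [21, 8, 9, 38, None, None, 48]


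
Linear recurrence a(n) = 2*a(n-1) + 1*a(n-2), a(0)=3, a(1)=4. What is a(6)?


Build bottom-up:
...a(4)=63, a(5)=152, a(6)=2*152+1*63=367


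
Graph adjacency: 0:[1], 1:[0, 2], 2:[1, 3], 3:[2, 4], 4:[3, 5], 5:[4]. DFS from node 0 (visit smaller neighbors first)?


DFS stack-based: start with [0]
Visit order: [0, 1, 2, 3, 4, 5]


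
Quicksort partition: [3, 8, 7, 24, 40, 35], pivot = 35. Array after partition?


Elements <= 35 go left of pivot.
Result: [3, 8, 7, 24, 35, 40], pivot at index 4


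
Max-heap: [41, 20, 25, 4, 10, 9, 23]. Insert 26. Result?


Append 26: [41, 20, 25, 4, 10, 9, 23, 26]
Bubble up: swap idx 7(26) with idx 3(4); swap idx 3(26) with idx 1(20)
Result: [41, 26, 25, 20, 10, 9, 23, 4]


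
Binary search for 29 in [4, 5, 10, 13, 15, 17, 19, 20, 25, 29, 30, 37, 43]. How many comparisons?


Search for 29:
[0,12] mid=6 arr[6]=19
[7,12] mid=9 arr[9]=29
Total: 2 comparisons


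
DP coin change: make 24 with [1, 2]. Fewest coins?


dp[0]=0; dp[i]=1+min(dp[i-c] for c in coins)
...dp[19]=10, dp[20]=10, dp[21]=11, dp[22]=11, dp[23]=12, dp[24]=12
Minimum coins for 24 = 12


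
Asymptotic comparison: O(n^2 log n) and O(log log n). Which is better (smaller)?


double-logarithmic grows slower than n^2 log n
O(log log n) is asymptotically smaller; O(n^2 log n) grows faster


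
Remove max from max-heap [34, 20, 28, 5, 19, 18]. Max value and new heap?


Max = 34
Replace root with last, heapify down
Resulting heap: [28, 20, 18, 5, 19]


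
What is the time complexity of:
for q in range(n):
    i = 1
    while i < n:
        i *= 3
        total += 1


Per nesting level: O(n) * O(log n) = O(n log n)
Complexity: O(n log n)


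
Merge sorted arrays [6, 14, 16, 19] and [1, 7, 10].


Compare heads, take smaller each step.
Merged: [1, 6, 7, 10, 14, 16, 19]


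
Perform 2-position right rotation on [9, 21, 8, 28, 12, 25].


Right rotate by 2: [12, 25, 9, 21, 8, 28]


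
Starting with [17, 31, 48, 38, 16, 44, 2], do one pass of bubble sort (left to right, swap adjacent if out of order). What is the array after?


After one pass: [17, 31, 38, 16, 44, 2, 48]


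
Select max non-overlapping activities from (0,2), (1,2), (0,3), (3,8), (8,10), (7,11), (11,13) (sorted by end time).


Greedy: pick earliest-ending, then skip overlaps.
Selected (4 activities): [(0, 2), (3, 8), (8, 10), (11, 13)]


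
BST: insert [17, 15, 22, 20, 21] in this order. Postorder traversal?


Root = 17; build tree by BST insertion.
Postorder traversal: [15, 21, 20, 22, 17]


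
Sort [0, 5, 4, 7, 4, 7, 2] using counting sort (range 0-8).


Count array: [1, 0, 1, 0, 2, 1, 0, 2, 0]
Reconstruct: [0, 2, 4, 4, 5, 7, 7]


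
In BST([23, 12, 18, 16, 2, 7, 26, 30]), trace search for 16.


BST root = 23
Search for 16: compare at each node
Path: [23, 12, 18, 16]


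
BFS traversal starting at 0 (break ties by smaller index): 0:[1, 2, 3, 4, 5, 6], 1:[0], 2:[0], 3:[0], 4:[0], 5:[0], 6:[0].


BFS queue: start with [0]
Visit order: [0, 1, 2, 3, 4, 5, 6]


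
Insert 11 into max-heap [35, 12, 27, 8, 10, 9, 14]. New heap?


Append 11: [35, 12, 27, 8, 10, 9, 14, 11]
Bubble up: swap idx 7(11) with idx 3(8)
Result: [35, 12, 27, 11, 10, 9, 14, 8]


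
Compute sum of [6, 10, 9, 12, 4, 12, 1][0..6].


Prefix sums: [0, 6, 16, 25, 37, 41, 53, 54]
Sum[0..6] = prefix[7] - prefix[0] = 54 - 0 = 54


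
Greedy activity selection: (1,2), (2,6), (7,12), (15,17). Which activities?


Greedy: pick earliest-ending, then skip overlaps.
Selected (4 activities): [(1, 2), (2, 6), (7, 12), (15, 17)]


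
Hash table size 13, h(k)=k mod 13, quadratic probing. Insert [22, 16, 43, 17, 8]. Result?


Insertions: 22->slot 9; 16->slot 3; 43->slot 4; 17->slot 5; 8->slot 8
Table: [None, None, None, 16, 43, 17, None, None, 8, 22, None, None, None]


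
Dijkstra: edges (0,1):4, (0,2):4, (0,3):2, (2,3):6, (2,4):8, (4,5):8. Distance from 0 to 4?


Dijkstra from 0:
Distances: {0: 0, 1: 4, 2: 4, 3: 2, 4: 12, 5: 20}
Shortest distance to 4 = 12, path = [0, 2, 4]


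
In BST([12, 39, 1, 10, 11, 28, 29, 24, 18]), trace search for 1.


BST root = 12
Search for 1: compare at each node
Path: [12, 1]


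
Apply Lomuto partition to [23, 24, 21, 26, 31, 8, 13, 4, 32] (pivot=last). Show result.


Elements <= 32 go left of pivot.
Result: [23, 24, 21, 26, 31, 8, 13, 4, 32], pivot at index 8


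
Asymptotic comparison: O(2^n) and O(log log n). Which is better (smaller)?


double-logarithmic grows slower than exponential
O(log log n) is asymptotically smaller; O(2^n) grows faster


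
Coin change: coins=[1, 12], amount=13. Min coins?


dp[0]=0; dp[i]=1+min(dp[i-c] for c in coins)
...dp[8]=8, dp[9]=9, dp[10]=10, dp[11]=11, dp[12]=1, dp[13]=2
Minimum coins for 13 = 2


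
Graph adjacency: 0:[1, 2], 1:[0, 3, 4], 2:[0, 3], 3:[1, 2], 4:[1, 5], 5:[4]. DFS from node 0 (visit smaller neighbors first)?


DFS stack-based: start with [0]
Visit order: [0, 1, 3, 2, 4, 5]


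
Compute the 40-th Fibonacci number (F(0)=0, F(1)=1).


F(n)=F(n-1)+F(n-2)
...F(38)=39088169, F(39)=63245986, F(40)=102334155


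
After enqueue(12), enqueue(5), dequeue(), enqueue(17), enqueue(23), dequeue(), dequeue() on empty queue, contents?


enqueue(12) -> [12]
enqueue(5) -> [12, 5]
dequeue() returns 12 -> [5]
enqueue(17) -> [5, 17]
enqueue(23) -> [5, 17, 23]
dequeue() returns 5 -> [17, 23]
dequeue() returns 17 -> [23]
Final queue (front to back): [23]


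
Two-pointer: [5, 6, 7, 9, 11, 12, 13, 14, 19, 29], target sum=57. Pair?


Two pointers: lo=0, hi=9
No pair sums to 57


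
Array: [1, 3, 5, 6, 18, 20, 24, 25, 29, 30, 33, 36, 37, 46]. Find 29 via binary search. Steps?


Search for 29:
[0,13] mid=6 arr[6]=24
[7,13] mid=10 arr[10]=33
[7,9] mid=8 arr[8]=29
Total: 3 comparisons


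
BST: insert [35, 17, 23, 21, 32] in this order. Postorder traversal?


Root = 35; build tree by BST insertion.
Postorder traversal: [21, 32, 23, 17, 35]


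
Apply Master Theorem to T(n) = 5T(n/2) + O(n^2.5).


a=5, b=2, c=2.5. log_2(5)=2.322 < c=2.5. Case 3: O(n^c) = O(n^2.500)
Complexity: O(n^2.500)


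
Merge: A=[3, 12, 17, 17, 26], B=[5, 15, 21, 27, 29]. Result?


Compare heads, take smaller each step.
Merged: [3, 5, 12, 15, 17, 17, 21, 26, 27, 29]


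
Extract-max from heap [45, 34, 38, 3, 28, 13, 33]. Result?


Max = 45
Replace root with last, heapify down
Resulting heap: [38, 34, 33, 3, 28, 13]


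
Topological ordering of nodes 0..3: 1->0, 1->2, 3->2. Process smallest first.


Kahn's algorithm, process smallest node first
Order: [1, 0, 3, 2]


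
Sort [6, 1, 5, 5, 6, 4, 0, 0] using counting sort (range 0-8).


Count array: [2, 1, 0, 0, 1, 2, 2, 0, 0]
Reconstruct: [0, 0, 1, 4, 5, 5, 6, 6]


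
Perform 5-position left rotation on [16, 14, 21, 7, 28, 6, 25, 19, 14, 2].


Left rotate by 5: [6, 25, 19, 14, 2, 16, 14, 21, 7, 28]


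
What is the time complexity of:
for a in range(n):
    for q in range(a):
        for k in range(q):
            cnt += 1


Per nesting level: O(n) * O(n) [triangular over a] * O(n) [triangular over q] = O(n^3)
Complexity: O(n^3)


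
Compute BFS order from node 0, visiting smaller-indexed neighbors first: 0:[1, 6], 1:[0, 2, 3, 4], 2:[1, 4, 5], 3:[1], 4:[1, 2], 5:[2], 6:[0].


BFS queue: start with [0]
Visit order: [0, 1, 6, 2, 3, 4, 5]


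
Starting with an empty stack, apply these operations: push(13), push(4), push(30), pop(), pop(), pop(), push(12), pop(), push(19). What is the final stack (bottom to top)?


push(13) -> [13]
push(4) -> [13, 4]
push(30) -> [13, 4, 30]
pop() returns 30 -> [13, 4]
pop() returns 4 -> [13]
pop() returns 13 -> []
push(12) -> [12]
pop() returns 12 -> []
push(19) -> [19]
Final stack (bottom to top): [19]
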